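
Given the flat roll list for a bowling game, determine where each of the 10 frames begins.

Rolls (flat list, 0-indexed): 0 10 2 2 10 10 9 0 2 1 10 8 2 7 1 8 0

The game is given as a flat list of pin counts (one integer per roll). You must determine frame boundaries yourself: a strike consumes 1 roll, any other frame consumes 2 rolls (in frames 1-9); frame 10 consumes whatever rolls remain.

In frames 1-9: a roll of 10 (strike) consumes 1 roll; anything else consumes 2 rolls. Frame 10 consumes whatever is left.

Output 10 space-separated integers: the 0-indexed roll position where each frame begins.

Answer: 0 2 4 5 6 8 10 11 13 15

Derivation:
Frame 1 starts at roll index 0: rolls=0,10 (sum=10), consumes 2 rolls
Frame 2 starts at roll index 2: rolls=2,2 (sum=4), consumes 2 rolls
Frame 3 starts at roll index 4: roll=10 (strike), consumes 1 roll
Frame 4 starts at roll index 5: roll=10 (strike), consumes 1 roll
Frame 5 starts at roll index 6: rolls=9,0 (sum=9), consumes 2 rolls
Frame 6 starts at roll index 8: rolls=2,1 (sum=3), consumes 2 rolls
Frame 7 starts at roll index 10: roll=10 (strike), consumes 1 roll
Frame 8 starts at roll index 11: rolls=8,2 (sum=10), consumes 2 rolls
Frame 9 starts at roll index 13: rolls=7,1 (sum=8), consumes 2 rolls
Frame 10 starts at roll index 15: 2 remaining rolls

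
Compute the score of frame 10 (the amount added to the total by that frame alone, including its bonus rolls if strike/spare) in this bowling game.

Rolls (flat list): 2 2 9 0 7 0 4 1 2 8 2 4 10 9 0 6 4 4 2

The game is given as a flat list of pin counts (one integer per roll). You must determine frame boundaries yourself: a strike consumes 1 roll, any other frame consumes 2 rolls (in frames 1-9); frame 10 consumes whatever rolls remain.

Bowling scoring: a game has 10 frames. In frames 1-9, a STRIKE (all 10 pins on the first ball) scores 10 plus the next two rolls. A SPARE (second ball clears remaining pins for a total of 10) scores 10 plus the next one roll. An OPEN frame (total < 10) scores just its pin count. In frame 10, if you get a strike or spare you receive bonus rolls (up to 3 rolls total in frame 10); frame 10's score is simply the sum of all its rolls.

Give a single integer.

Answer: 6

Derivation:
Frame 1: OPEN (2+2=4). Cumulative: 4
Frame 2: OPEN (9+0=9). Cumulative: 13
Frame 3: OPEN (7+0=7). Cumulative: 20
Frame 4: OPEN (4+1=5). Cumulative: 25
Frame 5: SPARE (2+8=10). 10 + next roll (2) = 12. Cumulative: 37
Frame 6: OPEN (2+4=6). Cumulative: 43
Frame 7: STRIKE. 10 + next two rolls (9+0) = 19. Cumulative: 62
Frame 8: OPEN (9+0=9). Cumulative: 71
Frame 9: SPARE (6+4=10). 10 + next roll (4) = 14. Cumulative: 85
Frame 10: OPEN. Sum of all frame-10 rolls (4+2) = 6. Cumulative: 91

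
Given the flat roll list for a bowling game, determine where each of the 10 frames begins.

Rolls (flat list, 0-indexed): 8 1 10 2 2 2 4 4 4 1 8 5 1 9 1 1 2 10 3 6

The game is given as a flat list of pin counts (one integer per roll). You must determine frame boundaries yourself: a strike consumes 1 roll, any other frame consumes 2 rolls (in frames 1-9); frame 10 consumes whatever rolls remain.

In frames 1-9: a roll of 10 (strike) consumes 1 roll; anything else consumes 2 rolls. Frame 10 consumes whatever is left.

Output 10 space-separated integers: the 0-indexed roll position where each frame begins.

Frame 1 starts at roll index 0: rolls=8,1 (sum=9), consumes 2 rolls
Frame 2 starts at roll index 2: roll=10 (strike), consumes 1 roll
Frame 3 starts at roll index 3: rolls=2,2 (sum=4), consumes 2 rolls
Frame 4 starts at roll index 5: rolls=2,4 (sum=6), consumes 2 rolls
Frame 5 starts at roll index 7: rolls=4,4 (sum=8), consumes 2 rolls
Frame 6 starts at roll index 9: rolls=1,8 (sum=9), consumes 2 rolls
Frame 7 starts at roll index 11: rolls=5,1 (sum=6), consumes 2 rolls
Frame 8 starts at roll index 13: rolls=9,1 (sum=10), consumes 2 rolls
Frame 9 starts at roll index 15: rolls=1,2 (sum=3), consumes 2 rolls
Frame 10 starts at roll index 17: 3 remaining rolls

Answer: 0 2 3 5 7 9 11 13 15 17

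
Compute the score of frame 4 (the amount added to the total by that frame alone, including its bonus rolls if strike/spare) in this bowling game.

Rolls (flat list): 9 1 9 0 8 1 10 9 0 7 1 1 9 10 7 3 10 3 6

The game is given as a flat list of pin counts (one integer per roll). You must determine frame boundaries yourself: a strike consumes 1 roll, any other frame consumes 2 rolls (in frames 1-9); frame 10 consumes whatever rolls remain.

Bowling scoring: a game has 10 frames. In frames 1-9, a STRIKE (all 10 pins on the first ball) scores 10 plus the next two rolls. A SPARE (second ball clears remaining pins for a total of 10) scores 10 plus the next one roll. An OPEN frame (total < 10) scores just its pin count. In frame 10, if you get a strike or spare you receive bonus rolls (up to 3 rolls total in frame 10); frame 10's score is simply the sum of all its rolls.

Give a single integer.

Answer: 19

Derivation:
Frame 1: SPARE (9+1=10). 10 + next roll (9) = 19. Cumulative: 19
Frame 2: OPEN (9+0=9). Cumulative: 28
Frame 3: OPEN (8+1=9). Cumulative: 37
Frame 4: STRIKE. 10 + next two rolls (9+0) = 19. Cumulative: 56
Frame 5: OPEN (9+0=9). Cumulative: 65
Frame 6: OPEN (7+1=8). Cumulative: 73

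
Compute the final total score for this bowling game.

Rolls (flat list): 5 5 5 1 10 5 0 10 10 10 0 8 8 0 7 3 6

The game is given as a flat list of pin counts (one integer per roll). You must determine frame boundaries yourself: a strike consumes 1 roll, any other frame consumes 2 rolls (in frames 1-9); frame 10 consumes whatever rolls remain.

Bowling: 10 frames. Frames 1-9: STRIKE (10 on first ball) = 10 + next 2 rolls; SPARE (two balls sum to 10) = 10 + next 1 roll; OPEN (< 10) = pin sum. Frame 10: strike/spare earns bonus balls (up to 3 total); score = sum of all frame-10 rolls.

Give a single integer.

Answer: 141

Derivation:
Frame 1: SPARE (5+5=10). 10 + next roll (5) = 15. Cumulative: 15
Frame 2: OPEN (5+1=6). Cumulative: 21
Frame 3: STRIKE. 10 + next two rolls (5+0) = 15. Cumulative: 36
Frame 4: OPEN (5+0=5). Cumulative: 41
Frame 5: STRIKE. 10 + next two rolls (10+10) = 30. Cumulative: 71
Frame 6: STRIKE. 10 + next two rolls (10+0) = 20. Cumulative: 91
Frame 7: STRIKE. 10 + next two rolls (0+8) = 18. Cumulative: 109
Frame 8: OPEN (0+8=8). Cumulative: 117
Frame 9: OPEN (8+0=8). Cumulative: 125
Frame 10: SPARE. Sum of all frame-10 rolls (7+3+6) = 16. Cumulative: 141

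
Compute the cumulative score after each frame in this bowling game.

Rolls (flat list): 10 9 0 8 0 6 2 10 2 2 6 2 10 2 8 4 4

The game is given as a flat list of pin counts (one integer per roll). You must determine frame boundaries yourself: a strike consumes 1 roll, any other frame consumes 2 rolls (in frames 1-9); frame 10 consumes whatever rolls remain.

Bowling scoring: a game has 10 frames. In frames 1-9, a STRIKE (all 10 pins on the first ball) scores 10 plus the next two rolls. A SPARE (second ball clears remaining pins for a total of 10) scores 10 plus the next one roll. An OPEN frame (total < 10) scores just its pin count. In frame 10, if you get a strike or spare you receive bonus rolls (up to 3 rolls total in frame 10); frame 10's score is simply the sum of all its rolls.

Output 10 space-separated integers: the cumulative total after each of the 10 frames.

Answer: 19 28 36 44 58 62 70 90 104 112

Derivation:
Frame 1: STRIKE. 10 + next two rolls (9+0) = 19. Cumulative: 19
Frame 2: OPEN (9+0=9). Cumulative: 28
Frame 3: OPEN (8+0=8). Cumulative: 36
Frame 4: OPEN (6+2=8). Cumulative: 44
Frame 5: STRIKE. 10 + next two rolls (2+2) = 14. Cumulative: 58
Frame 6: OPEN (2+2=4). Cumulative: 62
Frame 7: OPEN (6+2=8). Cumulative: 70
Frame 8: STRIKE. 10 + next two rolls (2+8) = 20. Cumulative: 90
Frame 9: SPARE (2+8=10). 10 + next roll (4) = 14. Cumulative: 104
Frame 10: OPEN. Sum of all frame-10 rolls (4+4) = 8. Cumulative: 112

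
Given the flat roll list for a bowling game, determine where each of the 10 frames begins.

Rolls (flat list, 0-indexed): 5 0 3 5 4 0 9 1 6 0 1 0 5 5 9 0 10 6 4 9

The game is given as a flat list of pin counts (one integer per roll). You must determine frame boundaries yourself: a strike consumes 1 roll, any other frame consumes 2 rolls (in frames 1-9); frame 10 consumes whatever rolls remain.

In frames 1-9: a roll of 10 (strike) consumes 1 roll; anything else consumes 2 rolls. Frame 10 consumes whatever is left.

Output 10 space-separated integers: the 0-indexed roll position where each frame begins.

Answer: 0 2 4 6 8 10 12 14 16 17

Derivation:
Frame 1 starts at roll index 0: rolls=5,0 (sum=5), consumes 2 rolls
Frame 2 starts at roll index 2: rolls=3,5 (sum=8), consumes 2 rolls
Frame 3 starts at roll index 4: rolls=4,0 (sum=4), consumes 2 rolls
Frame 4 starts at roll index 6: rolls=9,1 (sum=10), consumes 2 rolls
Frame 5 starts at roll index 8: rolls=6,0 (sum=6), consumes 2 rolls
Frame 6 starts at roll index 10: rolls=1,0 (sum=1), consumes 2 rolls
Frame 7 starts at roll index 12: rolls=5,5 (sum=10), consumes 2 rolls
Frame 8 starts at roll index 14: rolls=9,0 (sum=9), consumes 2 rolls
Frame 9 starts at roll index 16: roll=10 (strike), consumes 1 roll
Frame 10 starts at roll index 17: 3 remaining rolls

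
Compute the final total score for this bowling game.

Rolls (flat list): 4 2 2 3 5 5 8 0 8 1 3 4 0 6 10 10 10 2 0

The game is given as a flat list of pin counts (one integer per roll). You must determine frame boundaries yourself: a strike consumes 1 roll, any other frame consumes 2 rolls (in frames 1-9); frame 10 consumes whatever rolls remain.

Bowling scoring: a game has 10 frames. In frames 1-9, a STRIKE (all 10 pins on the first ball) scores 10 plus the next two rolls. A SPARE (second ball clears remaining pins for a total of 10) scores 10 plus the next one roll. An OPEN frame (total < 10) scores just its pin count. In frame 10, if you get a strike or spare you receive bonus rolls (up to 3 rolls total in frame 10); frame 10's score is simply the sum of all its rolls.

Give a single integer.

Answer: 123

Derivation:
Frame 1: OPEN (4+2=6). Cumulative: 6
Frame 2: OPEN (2+3=5). Cumulative: 11
Frame 3: SPARE (5+5=10). 10 + next roll (8) = 18. Cumulative: 29
Frame 4: OPEN (8+0=8). Cumulative: 37
Frame 5: OPEN (8+1=9). Cumulative: 46
Frame 6: OPEN (3+4=7). Cumulative: 53
Frame 7: OPEN (0+6=6). Cumulative: 59
Frame 8: STRIKE. 10 + next two rolls (10+10) = 30. Cumulative: 89
Frame 9: STRIKE. 10 + next two rolls (10+2) = 22. Cumulative: 111
Frame 10: STRIKE. Sum of all frame-10 rolls (10+2+0) = 12. Cumulative: 123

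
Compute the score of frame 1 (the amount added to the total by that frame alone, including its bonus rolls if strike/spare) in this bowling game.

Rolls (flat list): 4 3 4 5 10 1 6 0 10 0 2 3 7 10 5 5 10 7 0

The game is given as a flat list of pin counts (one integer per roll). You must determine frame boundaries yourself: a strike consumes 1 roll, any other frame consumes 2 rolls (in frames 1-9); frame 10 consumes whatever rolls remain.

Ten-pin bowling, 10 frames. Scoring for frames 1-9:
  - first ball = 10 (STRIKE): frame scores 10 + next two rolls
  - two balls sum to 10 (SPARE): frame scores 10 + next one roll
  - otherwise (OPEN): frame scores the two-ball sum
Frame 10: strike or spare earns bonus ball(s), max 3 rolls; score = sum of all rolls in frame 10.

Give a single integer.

Frame 1: OPEN (4+3=7). Cumulative: 7
Frame 2: OPEN (4+5=9). Cumulative: 16
Frame 3: STRIKE. 10 + next two rolls (1+6) = 17. Cumulative: 33

Answer: 7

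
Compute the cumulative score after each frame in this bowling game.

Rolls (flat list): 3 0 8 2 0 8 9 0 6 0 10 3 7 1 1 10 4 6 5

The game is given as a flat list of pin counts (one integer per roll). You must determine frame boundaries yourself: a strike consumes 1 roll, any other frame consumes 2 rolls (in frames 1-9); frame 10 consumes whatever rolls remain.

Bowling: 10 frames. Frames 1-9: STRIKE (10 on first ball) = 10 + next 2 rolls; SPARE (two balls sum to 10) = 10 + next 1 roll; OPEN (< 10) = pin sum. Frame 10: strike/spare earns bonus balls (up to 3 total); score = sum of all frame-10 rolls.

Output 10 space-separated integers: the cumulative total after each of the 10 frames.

Answer: 3 13 21 30 36 56 67 69 89 104

Derivation:
Frame 1: OPEN (3+0=3). Cumulative: 3
Frame 2: SPARE (8+2=10). 10 + next roll (0) = 10. Cumulative: 13
Frame 3: OPEN (0+8=8). Cumulative: 21
Frame 4: OPEN (9+0=9). Cumulative: 30
Frame 5: OPEN (6+0=6). Cumulative: 36
Frame 6: STRIKE. 10 + next two rolls (3+7) = 20. Cumulative: 56
Frame 7: SPARE (3+7=10). 10 + next roll (1) = 11. Cumulative: 67
Frame 8: OPEN (1+1=2). Cumulative: 69
Frame 9: STRIKE. 10 + next two rolls (4+6) = 20. Cumulative: 89
Frame 10: SPARE. Sum of all frame-10 rolls (4+6+5) = 15. Cumulative: 104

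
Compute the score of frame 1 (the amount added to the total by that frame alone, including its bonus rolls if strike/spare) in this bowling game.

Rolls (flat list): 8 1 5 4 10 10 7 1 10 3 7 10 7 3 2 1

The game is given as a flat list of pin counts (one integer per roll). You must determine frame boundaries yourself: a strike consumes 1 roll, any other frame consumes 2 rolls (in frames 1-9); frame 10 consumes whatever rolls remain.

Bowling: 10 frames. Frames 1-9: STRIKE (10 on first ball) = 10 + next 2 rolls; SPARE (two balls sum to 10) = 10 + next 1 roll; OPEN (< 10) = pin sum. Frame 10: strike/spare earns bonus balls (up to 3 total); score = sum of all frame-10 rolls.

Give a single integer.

Frame 1: OPEN (8+1=9). Cumulative: 9
Frame 2: OPEN (5+4=9). Cumulative: 18
Frame 3: STRIKE. 10 + next two rolls (10+7) = 27. Cumulative: 45

Answer: 9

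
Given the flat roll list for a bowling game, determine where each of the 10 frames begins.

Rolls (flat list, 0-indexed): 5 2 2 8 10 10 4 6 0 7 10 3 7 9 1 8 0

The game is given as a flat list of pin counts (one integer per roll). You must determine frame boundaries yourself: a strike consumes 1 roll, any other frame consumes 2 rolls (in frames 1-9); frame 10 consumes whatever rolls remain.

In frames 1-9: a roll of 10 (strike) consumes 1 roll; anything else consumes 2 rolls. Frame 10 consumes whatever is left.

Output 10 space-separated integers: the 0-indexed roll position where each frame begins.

Answer: 0 2 4 5 6 8 10 11 13 15

Derivation:
Frame 1 starts at roll index 0: rolls=5,2 (sum=7), consumes 2 rolls
Frame 2 starts at roll index 2: rolls=2,8 (sum=10), consumes 2 rolls
Frame 3 starts at roll index 4: roll=10 (strike), consumes 1 roll
Frame 4 starts at roll index 5: roll=10 (strike), consumes 1 roll
Frame 5 starts at roll index 6: rolls=4,6 (sum=10), consumes 2 rolls
Frame 6 starts at roll index 8: rolls=0,7 (sum=7), consumes 2 rolls
Frame 7 starts at roll index 10: roll=10 (strike), consumes 1 roll
Frame 8 starts at roll index 11: rolls=3,7 (sum=10), consumes 2 rolls
Frame 9 starts at roll index 13: rolls=9,1 (sum=10), consumes 2 rolls
Frame 10 starts at roll index 15: 2 remaining rolls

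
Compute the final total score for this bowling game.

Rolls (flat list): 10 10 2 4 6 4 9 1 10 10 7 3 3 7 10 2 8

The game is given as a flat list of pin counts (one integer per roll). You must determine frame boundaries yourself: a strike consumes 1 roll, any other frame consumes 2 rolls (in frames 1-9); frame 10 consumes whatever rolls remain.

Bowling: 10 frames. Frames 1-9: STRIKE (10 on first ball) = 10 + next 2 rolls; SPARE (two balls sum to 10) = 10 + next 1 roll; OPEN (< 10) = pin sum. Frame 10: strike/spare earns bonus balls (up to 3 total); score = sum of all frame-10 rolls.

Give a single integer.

Frame 1: STRIKE. 10 + next two rolls (10+2) = 22. Cumulative: 22
Frame 2: STRIKE. 10 + next two rolls (2+4) = 16. Cumulative: 38
Frame 3: OPEN (2+4=6). Cumulative: 44
Frame 4: SPARE (6+4=10). 10 + next roll (9) = 19. Cumulative: 63
Frame 5: SPARE (9+1=10). 10 + next roll (10) = 20. Cumulative: 83
Frame 6: STRIKE. 10 + next two rolls (10+7) = 27. Cumulative: 110
Frame 7: STRIKE. 10 + next two rolls (7+3) = 20. Cumulative: 130
Frame 8: SPARE (7+3=10). 10 + next roll (3) = 13. Cumulative: 143
Frame 9: SPARE (3+7=10). 10 + next roll (10) = 20. Cumulative: 163
Frame 10: STRIKE. Sum of all frame-10 rolls (10+2+8) = 20. Cumulative: 183

Answer: 183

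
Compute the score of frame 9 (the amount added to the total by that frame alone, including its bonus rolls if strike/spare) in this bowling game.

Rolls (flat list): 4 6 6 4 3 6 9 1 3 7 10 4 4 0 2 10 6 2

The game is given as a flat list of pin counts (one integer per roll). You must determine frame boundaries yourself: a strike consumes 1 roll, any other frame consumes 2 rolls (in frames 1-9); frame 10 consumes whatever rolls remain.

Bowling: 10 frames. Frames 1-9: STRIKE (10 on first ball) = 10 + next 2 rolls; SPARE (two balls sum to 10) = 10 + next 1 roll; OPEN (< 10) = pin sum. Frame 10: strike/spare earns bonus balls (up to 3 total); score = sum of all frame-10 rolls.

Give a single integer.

Frame 1: SPARE (4+6=10). 10 + next roll (6) = 16. Cumulative: 16
Frame 2: SPARE (6+4=10). 10 + next roll (3) = 13. Cumulative: 29
Frame 3: OPEN (3+6=9). Cumulative: 38
Frame 4: SPARE (9+1=10). 10 + next roll (3) = 13. Cumulative: 51
Frame 5: SPARE (3+7=10). 10 + next roll (10) = 20. Cumulative: 71
Frame 6: STRIKE. 10 + next two rolls (4+4) = 18. Cumulative: 89
Frame 7: OPEN (4+4=8). Cumulative: 97
Frame 8: OPEN (0+2=2). Cumulative: 99
Frame 9: STRIKE. 10 + next two rolls (6+2) = 18. Cumulative: 117
Frame 10: OPEN. Sum of all frame-10 rolls (6+2) = 8. Cumulative: 125

Answer: 18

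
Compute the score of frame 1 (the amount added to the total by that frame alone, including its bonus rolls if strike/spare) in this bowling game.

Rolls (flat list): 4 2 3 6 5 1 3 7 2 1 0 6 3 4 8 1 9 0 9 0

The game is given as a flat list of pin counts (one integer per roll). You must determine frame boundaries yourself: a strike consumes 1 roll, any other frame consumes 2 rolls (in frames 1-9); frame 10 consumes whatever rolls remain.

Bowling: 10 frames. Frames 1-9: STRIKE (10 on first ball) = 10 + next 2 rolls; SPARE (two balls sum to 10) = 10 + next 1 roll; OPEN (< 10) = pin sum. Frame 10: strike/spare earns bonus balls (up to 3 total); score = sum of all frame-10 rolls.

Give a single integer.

Answer: 6

Derivation:
Frame 1: OPEN (4+2=6). Cumulative: 6
Frame 2: OPEN (3+6=9). Cumulative: 15
Frame 3: OPEN (5+1=6). Cumulative: 21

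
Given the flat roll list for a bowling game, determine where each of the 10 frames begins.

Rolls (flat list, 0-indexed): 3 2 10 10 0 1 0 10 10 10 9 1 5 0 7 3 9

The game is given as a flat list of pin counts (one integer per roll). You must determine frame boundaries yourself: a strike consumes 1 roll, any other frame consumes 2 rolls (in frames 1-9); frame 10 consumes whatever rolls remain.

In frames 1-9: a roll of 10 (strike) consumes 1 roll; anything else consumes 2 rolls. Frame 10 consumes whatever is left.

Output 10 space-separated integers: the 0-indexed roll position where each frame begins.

Frame 1 starts at roll index 0: rolls=3,2 (sum=5), consumes 2 rolls
Frame 2 starts at roll index 2: roll=10 (strike), consumes 1 roll
Frame 3 starts at roll index 3: roll=10 (strike), consumes 1 roll
Frame 4 starts at roll index 4: rolls=0,1 (sum=1), consumes 2 rolls
Frame 5 starts at roll index 6: rolls=0,10 (sum=10), consumes 2 rolls
Frame 6 starts at roll index 8: roll=10 (strike), consumes 1 roll
Frame 7 starts at roll index 9: roll=10 (strike), consumes 1 roll
Frame 8 starts at roll index 10: rolls=9,1 (sum=10), consumes 2 rolls
Frame 9 starts at roll index 12: rolls=5,0 (sum=5), consumes 2 rolls
Frame 10 starts at roll index 14: 3 remaining rolls

Answer: 0 2 3 4 6 8 9 10 12 14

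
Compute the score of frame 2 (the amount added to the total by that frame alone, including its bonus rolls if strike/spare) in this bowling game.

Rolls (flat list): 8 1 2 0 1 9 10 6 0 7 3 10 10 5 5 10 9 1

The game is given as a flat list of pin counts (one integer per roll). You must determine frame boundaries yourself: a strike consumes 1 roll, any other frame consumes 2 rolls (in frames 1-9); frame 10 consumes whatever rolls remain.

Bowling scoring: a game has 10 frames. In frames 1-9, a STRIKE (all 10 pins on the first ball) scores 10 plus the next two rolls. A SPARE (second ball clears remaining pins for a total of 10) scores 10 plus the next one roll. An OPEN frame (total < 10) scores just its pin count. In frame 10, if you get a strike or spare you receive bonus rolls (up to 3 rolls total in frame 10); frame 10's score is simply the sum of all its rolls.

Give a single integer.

Frame 1: OPEN (8+1=9). Cumulative: 9
Frame 2: OPEN (2+0=2). Cumulative: 11
Frame 3: SPARE (1+9=10). 10 + next roll (10) = 20. Cumulative: 31
Frame 4: STRIKE. 10 + next two rolls (6+0) = 16. Cumulative: 47

Answer: 2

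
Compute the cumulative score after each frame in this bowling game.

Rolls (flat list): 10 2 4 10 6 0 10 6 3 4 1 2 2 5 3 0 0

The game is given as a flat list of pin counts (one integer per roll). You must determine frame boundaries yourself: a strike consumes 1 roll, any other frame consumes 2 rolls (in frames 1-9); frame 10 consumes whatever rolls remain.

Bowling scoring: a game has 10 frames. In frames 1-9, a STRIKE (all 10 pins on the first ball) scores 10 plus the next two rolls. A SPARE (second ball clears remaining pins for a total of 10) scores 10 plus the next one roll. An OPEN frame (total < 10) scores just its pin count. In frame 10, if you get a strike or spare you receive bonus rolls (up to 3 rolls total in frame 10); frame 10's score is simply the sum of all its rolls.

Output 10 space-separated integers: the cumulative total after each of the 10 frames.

Frame 1: STRIKE. 10 + next two rolls (2+4) = 16. Cumulative: 16
Frame 2: OPEN (2+4=6). Cumulative: 22
Frame 3: STRIKE. 10 + next two rolls (6+0) = 16. Cumulative: 38
Frame 4: OPEN (6+0=6). Cumulative: 44
Frame 5: STRIKE. 10 + next two rolls (6+3) = 19. Cumulative: 63
Frame 6: OPEN (6+3=9). Cumulative: 72
Frame 7: OPEN (4+1=5). Cumulative: 77
Frame 8: OPEN (2+2=4). Cumulative: 81
Frame 9: OPEN (5+3=8). Cumulative: 89
Frame 10: OPEN. Sum of all frame-10 rolls (0+0) = 0. Cumulative: 89

Answer: 16 22 38 44 63 72 77 81 89 89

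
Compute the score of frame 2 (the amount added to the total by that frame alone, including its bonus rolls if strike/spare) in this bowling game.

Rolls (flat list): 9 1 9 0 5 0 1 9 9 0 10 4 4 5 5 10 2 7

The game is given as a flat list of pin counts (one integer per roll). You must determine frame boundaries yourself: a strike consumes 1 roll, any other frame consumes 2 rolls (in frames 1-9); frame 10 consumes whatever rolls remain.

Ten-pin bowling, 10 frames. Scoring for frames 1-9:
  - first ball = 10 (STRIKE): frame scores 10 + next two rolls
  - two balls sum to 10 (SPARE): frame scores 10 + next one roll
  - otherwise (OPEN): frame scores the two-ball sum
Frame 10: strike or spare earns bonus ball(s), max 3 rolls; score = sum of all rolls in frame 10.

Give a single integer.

Frame 1: SPARE (9+1=10). 10 + next roll (9) = 19. Cumulative: 19
Frame 2: OPEN (9+0=9). Cumulative: 28
Frame 3: OPEN (5+0=5). Cumulative: 33
Frame 4: SPARE (1+9=10). 10 + next roll (9) = 19. Cumulative: 52

Answer: 9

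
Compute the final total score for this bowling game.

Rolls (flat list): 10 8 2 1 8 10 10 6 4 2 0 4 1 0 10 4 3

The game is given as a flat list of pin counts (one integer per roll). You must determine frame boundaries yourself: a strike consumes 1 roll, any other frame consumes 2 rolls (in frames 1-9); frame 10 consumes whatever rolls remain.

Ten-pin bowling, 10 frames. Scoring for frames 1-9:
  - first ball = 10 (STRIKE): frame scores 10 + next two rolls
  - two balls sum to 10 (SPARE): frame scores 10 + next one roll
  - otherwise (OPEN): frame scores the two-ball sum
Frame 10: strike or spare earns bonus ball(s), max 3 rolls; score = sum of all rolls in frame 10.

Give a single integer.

Answer: 126

Derivation:
Frame 1: STRIKE. 10 + next two rolls (8+2) = 20. Cumulative: 20
Frame 2: SPARE (8+2=10). 10 + next roll (1) = 11. Cumulative: 31
Frame 3: OPEN (1+8=9). Cumulative: 40
Frame 4: STRIKE. 10 + next two rolls (10+6) = 26. Cumulative: 66
Frame 5: STRIKE. 10 + next two rolls (6+4) = 20. Cumulative: 86
Frame 6: SPARE (6+4=10). 10 + next roll (2) = 12. Cumulative: 98
Frame 7: OPEN (2+0=2). Cumulative: 100
Frame 8: OPEN (4+1=5). Cumulative: 105
Frame 9: SPARE (0+10=10). 10 + next roll (4) = 14. Cumulative: 119
Frame 10: OPEN. Sum of all frame-10 rolls (4+3) = 7. Cumulative: 126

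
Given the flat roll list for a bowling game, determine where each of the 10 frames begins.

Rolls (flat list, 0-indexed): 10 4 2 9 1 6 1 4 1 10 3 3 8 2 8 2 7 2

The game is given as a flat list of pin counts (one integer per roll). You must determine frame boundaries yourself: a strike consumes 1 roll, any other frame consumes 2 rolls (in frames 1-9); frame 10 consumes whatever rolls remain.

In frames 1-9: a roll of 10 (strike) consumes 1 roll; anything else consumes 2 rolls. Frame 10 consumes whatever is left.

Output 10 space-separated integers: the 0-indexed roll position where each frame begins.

Frame 1 starts at roll index 0: roll=10 (strike), consumes 1 roll
Frame 2 starts at roll index 1: rolls=4,2 (sum=6), consumes 2 rolls
Frame 3 starts at roll index 3: rolls=9,1 (sum=10), consumes 2 rolls
Frame 4 starts at roll index 5: rolls=6,1 (sum=7), consumes 2 rolls
Frame 5 starts at roll index 7: rolls=4,1 (sum=5), consumes 2 rolls
Frame 6 starts at roll index 9: roll=10 (strike), consumes 1 roll
Frame 7 starts at roll index 10: rolls=3,3 (sum=6), consumes 2 rolls
Frame 8 starts at roll index 12: rolls=8,2 (sum=10), consumes 2 rolls
Frame 9 starts at roll index 14: rolls=8,2 (sum=10), consumes 2 rolls
Frame 10 starts at roll index 16: 2 remaining rolls

Answer: 0 1 3 5 7 9 10 12 14 16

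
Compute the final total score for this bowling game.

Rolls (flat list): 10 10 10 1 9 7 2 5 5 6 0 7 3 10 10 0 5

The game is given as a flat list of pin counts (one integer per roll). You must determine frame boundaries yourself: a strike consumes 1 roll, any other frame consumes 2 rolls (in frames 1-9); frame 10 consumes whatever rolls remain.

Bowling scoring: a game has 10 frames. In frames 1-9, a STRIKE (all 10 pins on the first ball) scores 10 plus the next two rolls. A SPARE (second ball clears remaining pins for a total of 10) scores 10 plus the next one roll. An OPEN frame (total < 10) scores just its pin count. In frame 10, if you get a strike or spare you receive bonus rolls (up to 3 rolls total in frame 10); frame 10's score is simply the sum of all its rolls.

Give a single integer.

Frame 1: STRIKE. 10 + next two rolls (10+10) = 30. Cumulative: 30
Frame 2: STRIKE. 10 + next two rolls (10+1) = 21. Cumulative: 51
Frame 3: STRIKE. 10 + next two rolls (1+9) = 20. Cumulative: 71
Frame 4: SPARE (1+9=10). 10 + next roll (7) = 17. Cumulative: 88
Frame 5: OPEN (7+2=9). Cumulative: 97
Frame 6: SPARE (5+5=10). 10 + next roll (6) = 16. Cumulative: 113
Frame 7: OPEN (6+0=6). Cumulative: 119
Frame 8: SPARE (7+3=10). 10 + next roll (10) = 20. Cumulative: 139
Frame 9: STRIKE. 10 + next two rolls (10+0) = 20. Cumulative: 159
Frame 10: STRIKE. Sum of all frame-10 rolls (10+0+5) = 15. Cumulative: 174

Answer: 174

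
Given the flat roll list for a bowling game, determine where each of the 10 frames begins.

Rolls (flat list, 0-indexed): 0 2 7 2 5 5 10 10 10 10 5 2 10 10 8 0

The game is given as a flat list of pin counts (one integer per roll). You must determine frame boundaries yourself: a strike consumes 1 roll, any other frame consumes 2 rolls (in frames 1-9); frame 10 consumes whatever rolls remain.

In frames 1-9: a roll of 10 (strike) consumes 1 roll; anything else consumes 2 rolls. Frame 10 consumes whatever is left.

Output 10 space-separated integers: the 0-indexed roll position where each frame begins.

Frame 1 starts at roll index 0: rolls=0,2 (sum=2), consumes 2 rolls
Frame 2 starts at roll index 2: rolls=7,2 (sum=9), consumes 2 rolls
Frame 3 starts at roll index 4: rolls=5,5 (sum=10), consumes 2 rolls
Frame 4 starts at roll index 6: roll=10 (strike), consumes 1 roll
Frame 5 starts at roll index 7: roll=10 (strike), consumes 1 roll
Frame 6 starts at roll index 8: roll=10 (strike), consumes 1 roll
Frame 7 starts at roll index 9: roll=10 (strike), consumes 1 roll
Frame 8 starts at roll index 10: rolls=5,2 (sum=7), consumes 2 rolls
Frame 9 starts at roll index 12: roll=10 (strike), consumes 1 roll
Frame 10 starts at roll index 13: 3 remaining rolls

Answer: 0 2 4 6 7 8 9 10 12 13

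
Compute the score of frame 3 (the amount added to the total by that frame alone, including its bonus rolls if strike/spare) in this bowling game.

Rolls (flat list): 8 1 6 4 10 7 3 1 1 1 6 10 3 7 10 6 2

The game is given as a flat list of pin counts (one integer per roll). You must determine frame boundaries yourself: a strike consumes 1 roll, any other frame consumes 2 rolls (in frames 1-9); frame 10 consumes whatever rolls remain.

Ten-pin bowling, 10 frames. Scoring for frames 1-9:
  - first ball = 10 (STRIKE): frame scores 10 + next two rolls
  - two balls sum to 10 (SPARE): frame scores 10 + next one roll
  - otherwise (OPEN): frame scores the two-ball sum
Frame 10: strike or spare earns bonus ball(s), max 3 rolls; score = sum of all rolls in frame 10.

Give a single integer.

Answer: 20

Derivation:
Frame 1: OPEN (8+1=9). Cumulative: 9
Frame 2: SPARE (6+4=10). 10 + next roll (10) = 20. Cumulative: 29
Frame 3: STRIKE. 10 + next two rolls (7+3) = 20. Cumulative: 49
Frame 4: SPARE (7+3=10). 10 + next roll (1) = 11. Cumulative: 60
Frame 5: OPEN (1+1=2). Cumulative: 62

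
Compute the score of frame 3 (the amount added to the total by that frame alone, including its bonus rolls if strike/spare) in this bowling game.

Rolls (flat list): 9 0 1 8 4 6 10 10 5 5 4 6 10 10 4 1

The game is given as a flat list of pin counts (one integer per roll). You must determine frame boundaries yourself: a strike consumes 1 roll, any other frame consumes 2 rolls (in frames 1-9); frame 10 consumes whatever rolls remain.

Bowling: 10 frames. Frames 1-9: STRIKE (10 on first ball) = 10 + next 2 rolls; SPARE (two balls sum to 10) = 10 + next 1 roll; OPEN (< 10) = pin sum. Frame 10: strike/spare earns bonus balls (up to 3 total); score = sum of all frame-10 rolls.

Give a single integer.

Answer: 20

Derivation:
Frame 1: OPEN (9+0=9). Cumulative: 9
Frame 2: OPEN (1+8=9). Cumulative: 18
Frame 3: SPARE (4+6=10). 10 + next roll (10) = 20. Cumulative: 38
Frame 4: STRIKE. 10 + next two rolls (10+5) = 25. Cumulative: 63
Frame 5: STRIKE. 10 + next two rolls (5+5) = 20. Cumulative: 83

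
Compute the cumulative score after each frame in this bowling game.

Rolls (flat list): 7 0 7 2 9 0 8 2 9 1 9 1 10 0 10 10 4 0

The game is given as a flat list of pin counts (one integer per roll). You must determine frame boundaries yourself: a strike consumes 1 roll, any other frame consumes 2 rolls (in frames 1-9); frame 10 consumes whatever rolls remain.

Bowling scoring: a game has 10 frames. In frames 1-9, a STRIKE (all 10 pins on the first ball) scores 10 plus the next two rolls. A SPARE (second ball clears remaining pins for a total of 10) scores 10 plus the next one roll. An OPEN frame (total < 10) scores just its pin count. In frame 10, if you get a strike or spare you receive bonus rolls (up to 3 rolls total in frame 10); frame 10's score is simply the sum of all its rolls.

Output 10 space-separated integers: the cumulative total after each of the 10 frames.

Answer: 7 16 25 44 63 83 103 123 137 141

Derivation:
Frame 1: OPEN (7+0=7). Cumulative: 7
Frame 2: OPEN (7+2=9). Cumulative: 16
Frame 3: OPEN (9+0=9). Cumulative: 25
Frame 4: SPARE (8+2=10). 10 + next roll (9) = 19. Cumulative: 44
Frame 5: SPARE (9+1=10). 10 + next roll (9) = 19. Cumulative: 63
Frame 6: SPARE (9+1=10). 10 + next roll (10) = 20. Cumulative: 83
Frame 7: STRIKE. 10 + next two rolls (0+10) = 20. Cumulative: 103
Frame 8: SPARE (0+10=10). 10 + next roll (10) = 20. Cumulative: 123
Frame 9: STRIKE. 10 + next two rolls (4+0) = 14. Cumulative: 137
Frame 10: OPEN. Sum of all frame-10 rolls (4+0) = 4. Cumulative: 141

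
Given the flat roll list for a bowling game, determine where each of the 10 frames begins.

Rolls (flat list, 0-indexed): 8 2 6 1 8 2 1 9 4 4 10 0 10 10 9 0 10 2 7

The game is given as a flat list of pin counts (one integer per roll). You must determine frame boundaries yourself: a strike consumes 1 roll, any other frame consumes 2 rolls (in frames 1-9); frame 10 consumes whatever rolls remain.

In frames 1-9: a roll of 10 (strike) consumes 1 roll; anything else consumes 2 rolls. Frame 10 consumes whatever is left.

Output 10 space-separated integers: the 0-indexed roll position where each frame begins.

Answer: 0 2 4 6 8 10 11 13 14 16

Derivation:
Frame 1 starts at roll index 0: rolls=8,2 (sum=10), consumes 2 rolls
Frame 2 starts at roll index 2: rolls=6,1 (sum=7), consumes 2 rolls
Frame 3 starts at roll index 4: rolls=8,2 (sum=10), consumes 2 rolls
Frame 4 starts at roll index 6: rolls=1,9 (sum=10), consumes 2 rolls
Frame 5 starts at roll index 8: rolls=4,4 (sum=8), consumes 2 rolls
Frame 6 starts at roll index 10: roll=10 (strike), consumes 1 roll
Frame 7 starts at roll index 11: rolls=0,10 (sum=10), consumes 2 rolls
Frame 8 starts at roll index 13: roll=10 (strike), consumes 1 roll
Frame 9 starts at roll index 14: rolls=9,0 (sum=9), consumes 2 rolls
Frame 10 starts at roll index 16: 3 remaining rolls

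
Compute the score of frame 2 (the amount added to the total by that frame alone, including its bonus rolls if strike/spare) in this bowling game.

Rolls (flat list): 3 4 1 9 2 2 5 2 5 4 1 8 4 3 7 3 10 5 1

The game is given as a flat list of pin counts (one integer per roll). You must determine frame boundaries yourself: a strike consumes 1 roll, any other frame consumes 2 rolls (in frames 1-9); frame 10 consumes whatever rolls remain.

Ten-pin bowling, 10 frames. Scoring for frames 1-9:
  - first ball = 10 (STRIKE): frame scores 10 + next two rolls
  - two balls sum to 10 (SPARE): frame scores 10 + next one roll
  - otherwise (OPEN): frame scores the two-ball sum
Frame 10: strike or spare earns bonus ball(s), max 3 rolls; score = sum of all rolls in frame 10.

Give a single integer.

Frame 1: OPEN (3+4=7). Cumulative: 7
Frame 2: SPARE (1+9=10). 10 + next roll (2) = 12. Cumulative: 19
Frame 3: OPEN (2+2=4). Cumulative: 23
Frame 4: OPEN (5+2=7). Cumulative: 30

Answer: 12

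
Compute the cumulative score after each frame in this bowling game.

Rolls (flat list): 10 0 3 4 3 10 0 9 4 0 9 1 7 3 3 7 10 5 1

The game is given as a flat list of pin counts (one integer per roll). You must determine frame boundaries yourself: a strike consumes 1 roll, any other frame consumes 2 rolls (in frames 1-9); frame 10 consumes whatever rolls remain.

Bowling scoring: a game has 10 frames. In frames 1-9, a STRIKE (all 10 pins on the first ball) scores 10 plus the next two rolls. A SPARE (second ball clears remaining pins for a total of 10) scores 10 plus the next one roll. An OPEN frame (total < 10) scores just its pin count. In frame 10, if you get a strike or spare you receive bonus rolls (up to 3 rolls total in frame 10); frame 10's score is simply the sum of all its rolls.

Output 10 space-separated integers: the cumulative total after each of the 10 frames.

Answer: 13 16 23 42 51 55 72 85 105 121

Derivation:
Frame 1: STRIKE. 10 + next two rolls (0+3) = 13. Cumulative: 13
Frame 2: OPEN (0+3=3). Cumulative: 16
Frame 3: OPEN (4+3=7). Cumulative: 23
Frame 4: STRIKE. 10 + next two rolls (0+9) = 19. Cumulative: 42
Frame 5: OPEN (0+9=9). Cumulative: 51
Frame 6: OPEN (4+0=4). Cumulative: 55
Frame 7: SPARE (9+1=10). 10 + next roll (7) = 17. Cumulative: 72
Frame 8: SPARE (7+3=10). 10 + next roll (3) = 13. Cumulative: 85
Frame 9: SPARE (3+7=10). 10 + next roll (10) = 20. Cumulative: 105
Frame 10: STRIKE. Sum of all frame-10 rolls (10+5+1) = 16. Cumulative: 121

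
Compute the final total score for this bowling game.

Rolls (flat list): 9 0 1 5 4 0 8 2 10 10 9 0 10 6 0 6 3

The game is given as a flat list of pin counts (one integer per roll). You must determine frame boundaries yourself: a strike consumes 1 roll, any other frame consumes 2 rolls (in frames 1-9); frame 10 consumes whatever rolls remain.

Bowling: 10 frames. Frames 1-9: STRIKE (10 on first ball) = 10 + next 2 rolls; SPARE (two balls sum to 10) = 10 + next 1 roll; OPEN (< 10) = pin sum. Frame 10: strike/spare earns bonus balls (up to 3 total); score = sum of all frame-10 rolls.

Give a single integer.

Answer: 127

Derivation:
Frame 1: OPEN (9+0=9). Cumulative: 9
Frame 2: OPEN (1+5=6). Cumulative: 15
Frame 3: OPEN (4+0=4). Cumulative: 19
Frame 4: SPARE (8+2=10). 10 + next roll (10) = 20. Cumulative: 39
Frame 5: STRIKE. 10 + next two rolls (10+9) = 29. Cumulative: 68
Frame 6: STRIKE. 10 + next two rolls (9+0) = 19. Cumulative: 87
Frame 7: OPEN (9+0=9). Cumulative: 96
Frame 8: STRIKE. 10 + next two rolls (6+0) = 16. Cumulative: 112
Frame 9: OPEN (6+0=6). Cumulative: 118
Frame 10: OPEN. Sum of all frame-10 rolls (6+3) = 9. Cumulative: 127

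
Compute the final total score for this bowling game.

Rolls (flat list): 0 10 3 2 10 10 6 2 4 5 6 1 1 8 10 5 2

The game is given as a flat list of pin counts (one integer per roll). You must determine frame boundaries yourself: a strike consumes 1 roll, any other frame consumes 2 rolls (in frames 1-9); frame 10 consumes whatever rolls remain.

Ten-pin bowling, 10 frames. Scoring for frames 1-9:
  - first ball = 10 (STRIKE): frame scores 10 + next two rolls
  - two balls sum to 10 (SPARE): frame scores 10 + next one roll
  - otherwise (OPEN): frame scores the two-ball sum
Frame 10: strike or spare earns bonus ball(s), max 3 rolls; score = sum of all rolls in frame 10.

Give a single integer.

Frame 1: SPARE (0+10=10). 10 + next roll (3) = 13. Cumulative: 13
Frame 2: OPEN (3+2=5). Cumulative: 18
Frame 3: STRIKE. 10 + next two rolls (10+6) = 26. Cumulative: 44
Frame 4: STRIKE. 10 + next two rolls (6+2) = 18. Cumulative: 62
Frame 5: OPEN (6+2=8). Cumulative: 70
Frame 6: OPEN (4+5=9). Cumulative: 79
Frame 7: OPEN (6+1=7). Cumulative: 86
Frame 8: OPEN (1+8=9). Cumulative: 95
Frame 9: STRIKE. 10 + next two rolls (5+2) = 17. Cumulative: 112
Frame 10: OPEN. Sum of all frame-10 rolls (5+2) = 7. Cumulative: 119

Answer: 119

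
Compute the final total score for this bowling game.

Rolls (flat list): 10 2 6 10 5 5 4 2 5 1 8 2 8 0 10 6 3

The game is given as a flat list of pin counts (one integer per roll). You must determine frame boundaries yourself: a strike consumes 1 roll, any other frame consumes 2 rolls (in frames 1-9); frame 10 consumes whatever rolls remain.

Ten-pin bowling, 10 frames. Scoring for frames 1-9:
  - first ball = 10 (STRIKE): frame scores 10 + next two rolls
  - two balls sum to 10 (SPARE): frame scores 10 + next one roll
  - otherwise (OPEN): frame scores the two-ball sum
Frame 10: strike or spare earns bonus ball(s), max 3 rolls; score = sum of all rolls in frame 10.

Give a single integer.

Frame 1: STRIKE. 10 + next two rolls (2+6) = 18. Cumulative: 18
Frame 2: OPEN (2+6=8). Cumulative: 26
Frame 3: STRIKE. 10 + next two rolls (5+5) = 20. Cumulative: 46
Frame 4: SPARE (5+5=10). 10 + next roll (4) = 14. Cumulative: 60
Frame 5: OPEN (4+2=6). Cumulative: 66
Frame 6: OPEN (5+1=6). Cumulative: 72
Frame 7: SPARE (8+2=10). 10 + next roll (8) = 18. Cumulative: 90
Frame 8: OPEN (8+0=8). Cumulative: 98
Frame 9: STRIKE. 10 + next two rolls (6+3) = 19. Cumulative: 117
Frame 10: OPEN. Sum of all frame-10 rolls (6+3) = 9. Cumulative: 126

Answer: 126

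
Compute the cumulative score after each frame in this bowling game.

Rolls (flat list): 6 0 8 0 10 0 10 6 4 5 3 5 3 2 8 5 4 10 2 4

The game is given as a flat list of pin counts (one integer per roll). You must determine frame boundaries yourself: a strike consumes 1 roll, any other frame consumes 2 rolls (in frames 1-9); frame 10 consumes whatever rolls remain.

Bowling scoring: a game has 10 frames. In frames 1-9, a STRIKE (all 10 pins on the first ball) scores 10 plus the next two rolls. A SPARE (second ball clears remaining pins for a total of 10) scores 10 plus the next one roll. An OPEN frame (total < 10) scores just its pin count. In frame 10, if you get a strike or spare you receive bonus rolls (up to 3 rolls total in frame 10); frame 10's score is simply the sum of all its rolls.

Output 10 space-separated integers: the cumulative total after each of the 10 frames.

Frame 1: OPEN (6+0=6). Cumulative: 6
Frame 2: OPEN (8+0=8). Cumulative: 14
Frame 3: STRIKE. 10 + next two rolls (0+10) = 20. Cumulative: 34
Frame 4: SPARE (0+10=10). 10 + next roll (6) = 16. Cumulative: 50
Frame 5: SPARE (6+4=10). 10 + next roll (5) = 15. Cumulative: 65
Frame 6: OPEN (5+3=8). Cumulative: 73
Frame 7: OPEN (5+3=8). Cumulative: 81
Frame 8: SPARE (2+8=10). 10 + next roll (5) = 15. Cumulative: 96
Frame 9: OPEN (5+4=9). Cumulative: 105
Frame 10: STRIKE. Sum of all frame-10 rolls (10+2+4) = 16. Cumulative: 121

Answer: 6 14 34 50 65 73 81 96 105 121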